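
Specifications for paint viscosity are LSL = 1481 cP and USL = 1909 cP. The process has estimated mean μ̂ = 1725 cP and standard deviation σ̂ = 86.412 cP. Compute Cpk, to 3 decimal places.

0.710

Cpu = (USL − μ̂) / (3σ̂) = (1909 − 1725) / (3 × 86.412) = 0.7098; Cpl = (μ̂ − LSL) / (3σ̂) = (1725 − 1481) / (3 × 86.412) = 0.9412; Cpk = min(Cpu, Cpl) = 0.7098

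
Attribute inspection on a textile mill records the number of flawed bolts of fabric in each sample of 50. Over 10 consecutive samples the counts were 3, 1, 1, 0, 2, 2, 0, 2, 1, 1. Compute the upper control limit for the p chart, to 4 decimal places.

p̄ = Σdᵢ / (k·n) = 13 / (10 × 50) = 0.02600
UCL = p̄ + 3·√(p̄(1−p̄)/n) = 0.02600 + 3 × √(0.02600×0.97400/50) = 0.02600 + 3 × 0.02251 = 0.09352

0.0935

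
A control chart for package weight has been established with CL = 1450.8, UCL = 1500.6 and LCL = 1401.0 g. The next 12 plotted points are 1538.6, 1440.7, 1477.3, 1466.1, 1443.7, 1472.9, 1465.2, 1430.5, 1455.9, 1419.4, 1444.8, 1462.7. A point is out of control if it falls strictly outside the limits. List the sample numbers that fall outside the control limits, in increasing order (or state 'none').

Compare each point to [1401.0, 1500.6]: sample 1 = 1538.6 > UCL.

1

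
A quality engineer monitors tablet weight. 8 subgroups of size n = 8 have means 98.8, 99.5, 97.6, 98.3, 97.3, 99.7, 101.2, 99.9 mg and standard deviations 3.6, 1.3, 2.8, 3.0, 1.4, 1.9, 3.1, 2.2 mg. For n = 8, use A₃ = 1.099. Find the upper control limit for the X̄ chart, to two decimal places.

101.69

X̄̄ = (98.8 + 99.5 + 97.6 + 98.3 + 97.3 + 99.7 + 101.2 + 99.9) / 8 = 99.0375
s̄ = (3.6 + 1.3 + 2.8 + 3.0 + 1.4 + 1.9 + 3.1 + 2.2) / 8 = 2.4125
UCL = X̄̄ + A₃·s̄ = 99.0375 + 1.099 × 2.4125 = 101.6888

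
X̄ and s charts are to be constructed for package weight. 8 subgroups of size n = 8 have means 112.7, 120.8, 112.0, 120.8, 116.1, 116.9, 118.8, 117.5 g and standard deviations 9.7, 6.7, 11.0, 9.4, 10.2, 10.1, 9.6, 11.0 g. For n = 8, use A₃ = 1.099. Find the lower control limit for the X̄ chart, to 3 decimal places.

X̄̄ = (112.7 + 120.8 + 112.0 + 120.8 + 116.1 + 116.9 + 118.8 + 117.5) / 8 = 116.9500
s̄ = (9.7 + 6.7 + 11.0 + 9.4 + 10.2 + 10.1 + 9.6 + 11.0) / 8 = 9.7125
LCL = X̄̄ − A₃·s̄ = 116.9500 − 1.099 × 9.7125 = 106.2760

106.276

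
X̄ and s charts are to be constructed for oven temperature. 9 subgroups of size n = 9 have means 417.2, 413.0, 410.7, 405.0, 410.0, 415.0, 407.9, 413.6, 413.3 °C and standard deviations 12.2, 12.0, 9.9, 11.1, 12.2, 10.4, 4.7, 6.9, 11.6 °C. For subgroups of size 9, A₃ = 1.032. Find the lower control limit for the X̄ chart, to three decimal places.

401.310

X̄̄ = (417.2 + 413.0 + 410.7 + 405.0 + 410.0 + 415.0 + 407.9 + 413.6 + 413.3) / 9 = 411.7444
s̄ = (12.2 + 12.0 + 9.9 + 11.1 + 12.2 + 10.4 + 4.7 + 6.9 + 11.6) / 9 = 10.1111
LCL = X̄̄ − A₃·s̄ = 411.7444 − 1.032 × 10.1111 = 401.3098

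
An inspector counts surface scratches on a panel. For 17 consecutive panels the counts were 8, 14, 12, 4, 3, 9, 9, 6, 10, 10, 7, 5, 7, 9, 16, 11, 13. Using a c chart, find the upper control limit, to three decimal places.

18.000

c̄ = (8 + 14 + 12 + 4 + 3 + 9 + 9 + 6 + 10 + 10 + 7 + 5 + 7 + 9 + 16 + 11 + 13) / 17 = 153 / 17 = 9.0000
UCL = c̄ + 3√c̄ = 9.0000 + 3 × √9.0000 = 9.0000 + 3 × 3.0000 = 18.0000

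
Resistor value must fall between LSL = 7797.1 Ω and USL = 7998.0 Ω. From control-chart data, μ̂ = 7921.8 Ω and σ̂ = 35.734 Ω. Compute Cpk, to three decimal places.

0.711

Cpu = (USL − μ̂) / (3σ̂) = (7998.0 − 7921.8) / (3 × 35.734) = 0.7108; Cpl = (μ̂ − LSL) / (3σ̂) = (7921.8 − 7797.1) / (3 × 35.734) = 1.1632; Cpk = min(Cpu, Cpl) = 0.7108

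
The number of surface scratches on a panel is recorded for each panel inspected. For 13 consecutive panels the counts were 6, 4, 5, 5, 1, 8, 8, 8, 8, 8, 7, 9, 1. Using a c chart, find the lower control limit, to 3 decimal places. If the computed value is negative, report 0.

0.000

c̄ = (6 + 4 + 5 + 5 + 1 + 8 + 8 + 8 + 8 + 8 + 7 + 9 + 1) / 13 = 78 / 13 = 6.0000
LCL = c̄ − 3√c̄ = 6.0000 − 3 × 2.4495 = -1.3485 → 0 (cannot be negative)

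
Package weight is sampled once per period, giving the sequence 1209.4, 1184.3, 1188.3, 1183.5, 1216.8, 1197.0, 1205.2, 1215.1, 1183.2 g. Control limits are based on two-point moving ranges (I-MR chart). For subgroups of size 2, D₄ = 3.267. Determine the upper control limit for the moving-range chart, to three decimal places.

Moving ranges: 25.1, 4.0, 4.8, 33.3, 19.8, 8.2, 9.9, 31.9; M̄R̄ = 137.0000 / 8 = 17.1250
UCL_MR = D₄·M̄R̄ = 3.267 × 17.1250 = 55.9474

55.947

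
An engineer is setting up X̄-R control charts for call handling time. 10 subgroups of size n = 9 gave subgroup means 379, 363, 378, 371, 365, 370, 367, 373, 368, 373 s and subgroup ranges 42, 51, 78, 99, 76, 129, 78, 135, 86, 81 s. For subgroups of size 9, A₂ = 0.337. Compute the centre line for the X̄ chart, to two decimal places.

X̄̄ = (379 + 363 + 378 + 371 + 365 + 370 + 367 + 373 + 368 + 373) / 10 = 3707.0000 / 10 = 370.7000
CL = X̄̄ = 370.7000

370.70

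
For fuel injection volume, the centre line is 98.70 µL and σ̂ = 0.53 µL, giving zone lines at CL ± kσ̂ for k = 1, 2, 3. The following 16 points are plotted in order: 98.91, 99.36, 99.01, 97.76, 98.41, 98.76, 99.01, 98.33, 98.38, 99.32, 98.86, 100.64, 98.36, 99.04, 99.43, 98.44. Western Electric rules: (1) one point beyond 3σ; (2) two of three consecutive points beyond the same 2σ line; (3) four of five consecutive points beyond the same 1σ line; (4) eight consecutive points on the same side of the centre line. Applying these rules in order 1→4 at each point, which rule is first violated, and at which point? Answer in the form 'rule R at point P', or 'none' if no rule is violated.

rule 1 at point 12

Zone of each point (C = within 1σ̂, B = 1σ̂–2σ̂, A = 2σ̂–3σ̂, * = beyond 3σ̂; sign = side of CL): 1:+C, 2:+B, 3:+C, 4:-B, 5:-C, 6:+C, 7:+C, 8:-C, 9:-C, 10:+B, 11:+C, 12:+*, 13:-C, 14:+C, 15:+B, 16:-C
Rule 1 (one point beyond the 3σ limits) is satisfied at point 12.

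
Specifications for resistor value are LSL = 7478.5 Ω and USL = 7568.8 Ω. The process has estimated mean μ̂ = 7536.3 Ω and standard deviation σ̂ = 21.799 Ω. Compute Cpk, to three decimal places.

Cpu = (USL − μ̂) / (3σ̂) = (7568.8 − 7536.3) / (3 × 21.799) = 0.4970; Cpl = (μ̂ − LSL) / (3σ̂) = (7536.3 − 7478.5) / (3 × 21.799) = 0.8838; Cpk = min(Cpu, Cpl) = 0.4970

0.497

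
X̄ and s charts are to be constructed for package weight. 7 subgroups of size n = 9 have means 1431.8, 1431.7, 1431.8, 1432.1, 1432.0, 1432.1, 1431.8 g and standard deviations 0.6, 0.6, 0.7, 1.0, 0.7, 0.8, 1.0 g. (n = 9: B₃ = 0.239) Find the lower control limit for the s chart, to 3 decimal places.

0.184

s̄ = (0.6 + 0.6 + 0.7 + 1.0 + 0.7 + 0.8 + 1.0) / 7 = 0.7714
LCL_s = B₃·s̄ = 0.239 × 0.7714 = 0.1844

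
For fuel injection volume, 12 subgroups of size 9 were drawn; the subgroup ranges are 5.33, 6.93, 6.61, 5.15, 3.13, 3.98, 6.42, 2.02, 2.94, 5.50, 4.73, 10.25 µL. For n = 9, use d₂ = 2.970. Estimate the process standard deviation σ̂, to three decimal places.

1.767

R̄ = (5.33 + 6.93 + 6.61 + 5.15 + 3.13 + 3.98 + 6.42 + 2.02 + 2.94 + 5.50 + 4.73 + 10.25) / 12 = 5.2492
σ̂ = R̄ / d₂ = 5.2492 / 2.970 = 1.7674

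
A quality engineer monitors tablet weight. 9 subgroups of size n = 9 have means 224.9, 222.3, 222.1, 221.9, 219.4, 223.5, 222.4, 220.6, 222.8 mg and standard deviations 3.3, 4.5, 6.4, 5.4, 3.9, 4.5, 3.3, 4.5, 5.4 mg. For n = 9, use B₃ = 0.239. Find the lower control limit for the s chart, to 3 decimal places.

1.094

s̄ = (3.3 + 4.5 + 6.4 + 5.4 + 3.9 + 4.5 + 3.3 + 4.5 + 5.4) / 9 = 4.5778
LCL_s = B₃·s̄ = 0.239 × 4.5778 = 1.0941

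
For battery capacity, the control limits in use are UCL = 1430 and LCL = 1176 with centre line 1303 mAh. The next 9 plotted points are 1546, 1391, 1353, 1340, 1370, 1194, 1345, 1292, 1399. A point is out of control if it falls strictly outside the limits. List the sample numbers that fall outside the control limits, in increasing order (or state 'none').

1

Compare each point to [1176, 1430]: sample 1 = 1546 > UCL.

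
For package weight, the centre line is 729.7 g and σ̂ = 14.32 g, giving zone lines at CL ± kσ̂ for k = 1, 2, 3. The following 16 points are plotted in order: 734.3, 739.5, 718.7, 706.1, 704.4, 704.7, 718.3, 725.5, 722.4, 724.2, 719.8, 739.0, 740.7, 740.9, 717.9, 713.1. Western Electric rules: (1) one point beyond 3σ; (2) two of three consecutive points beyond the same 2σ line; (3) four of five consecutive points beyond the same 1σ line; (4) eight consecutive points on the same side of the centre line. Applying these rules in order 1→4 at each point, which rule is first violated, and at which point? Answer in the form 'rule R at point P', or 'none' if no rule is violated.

Zone of each point (C = within 1σ̂, B = 1σ̂–2σ̂, A = 2σ̂–3σ̂, * = beyond 3σ̂; sign = side of CL): 1:+C, 2:+C, 3:-C, 4:-B, 5:-B, 6:-B, 7:-C, 8:-C, 9:-C, 10:-C, 11:-C, 12:+C, 13:+C, 14:+C, 15:-C, 16:-B
Rule 4 (eight consecutive points on the same side of the centre line) is satisfied at point 10.

rule 4 at point 10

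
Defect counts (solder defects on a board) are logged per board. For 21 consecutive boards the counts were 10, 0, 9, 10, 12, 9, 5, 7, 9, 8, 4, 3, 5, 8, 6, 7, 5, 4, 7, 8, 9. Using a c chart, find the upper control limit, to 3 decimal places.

14.788

c̄ = (10 + 0 + 9 + 10 + 12 + 9 + 5 + 7 + 9 + 8 + 4 + 3 + 5 + 8 + 6 + 7 + 5 + 4 + 7 + 8 + 9) / 21 = 145 / 21 = 6.9048
UCL = c̄ + 3√c̄ = 6.9048 + 3 × √6.9048 = 6.9048 + 3 × 2.6277 = 14.7878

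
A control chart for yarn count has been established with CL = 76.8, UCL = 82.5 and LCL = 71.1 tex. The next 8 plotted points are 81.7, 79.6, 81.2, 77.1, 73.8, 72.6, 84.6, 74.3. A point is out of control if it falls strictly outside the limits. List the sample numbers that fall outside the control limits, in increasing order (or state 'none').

7

Compare each point to [71.1, 82.5]: sample 7 = 84.6 > UCL.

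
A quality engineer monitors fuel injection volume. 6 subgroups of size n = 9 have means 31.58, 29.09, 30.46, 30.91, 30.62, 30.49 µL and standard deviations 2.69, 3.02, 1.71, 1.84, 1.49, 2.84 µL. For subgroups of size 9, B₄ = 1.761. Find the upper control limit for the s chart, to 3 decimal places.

s̄ = (2.69 + 3.02 + 1.71 + 1.84 + 1.49 + 2.84) / 6 = 2.2650
UCL_s = B₄·s̄ = 1.761 × 2.2650 = 3.9887

3.989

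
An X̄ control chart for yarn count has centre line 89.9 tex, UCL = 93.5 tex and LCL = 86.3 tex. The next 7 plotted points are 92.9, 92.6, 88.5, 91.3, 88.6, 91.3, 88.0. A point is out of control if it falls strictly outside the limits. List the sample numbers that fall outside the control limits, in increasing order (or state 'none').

All 7 points lie within [86.3, 93.5].

none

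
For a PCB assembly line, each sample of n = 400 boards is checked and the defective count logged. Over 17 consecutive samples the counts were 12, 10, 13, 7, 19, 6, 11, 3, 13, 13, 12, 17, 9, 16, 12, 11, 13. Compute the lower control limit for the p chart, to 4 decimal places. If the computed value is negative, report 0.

0.0038

p̄ = Σdᵢ / (k·n) = 197 / (17 × 400) = 0.02897
LCL = p̄ − 3·√(p̄(1−p̄)/n) = 0.02897 − 3 × 0.00839 = 0.00381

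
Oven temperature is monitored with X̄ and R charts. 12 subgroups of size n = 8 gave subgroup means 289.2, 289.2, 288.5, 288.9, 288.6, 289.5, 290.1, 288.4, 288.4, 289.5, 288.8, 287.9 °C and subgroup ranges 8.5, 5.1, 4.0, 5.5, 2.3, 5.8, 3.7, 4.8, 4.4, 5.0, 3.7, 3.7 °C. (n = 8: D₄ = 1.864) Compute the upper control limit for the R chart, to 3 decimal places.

R̄ = (8.5 + 5.1 + 4.0 + 5.5 + 2.3 + 5.8 + 3.7 + 4.8 + 4.4 + 5.0 + 3.7 + 3.7) / 12 = 56.5000 / 12 = 4.7083
UCL_R = D₄·R̄ = 1.864 × 4.7083 = 8.7763

8.776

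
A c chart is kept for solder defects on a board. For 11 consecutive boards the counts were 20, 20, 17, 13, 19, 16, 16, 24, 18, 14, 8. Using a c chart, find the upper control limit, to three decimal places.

c̄ = (20 + 20 + 17 + 13 + 19 + 16 + 16 + 24 + 18 + 14 + 8) / 11 = 185 / 11 = 16.8182
UCL = c̄ + 3√c̄ = 16.8182 + 3 × √16.8182 = 16.8182 + 3 × 4.1010 = 29.1212

29.121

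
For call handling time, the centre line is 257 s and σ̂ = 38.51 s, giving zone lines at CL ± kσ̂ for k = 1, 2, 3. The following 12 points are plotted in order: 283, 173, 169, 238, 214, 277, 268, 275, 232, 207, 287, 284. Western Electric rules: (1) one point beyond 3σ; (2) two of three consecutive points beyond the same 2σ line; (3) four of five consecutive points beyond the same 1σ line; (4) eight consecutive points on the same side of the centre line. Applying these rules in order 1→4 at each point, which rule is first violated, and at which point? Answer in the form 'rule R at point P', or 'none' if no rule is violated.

rule 2 at point 3

Zone of each point (C = within 1σ̂, B = 1σ̂–2σ̂, A = 2σ̂–3σ̂, * = beyond 3σ̂; sign = side of CL): 1:+C, 2:-A, 3:-A, 4:-C, 5:-B, 6:+C, 7:+C, 8:+C, 9:-C, 10:-B, 11:+C, 12:+C
Rule 2 (two of three consecutive points beyond the same 2σ limit) is satisfied at point 3.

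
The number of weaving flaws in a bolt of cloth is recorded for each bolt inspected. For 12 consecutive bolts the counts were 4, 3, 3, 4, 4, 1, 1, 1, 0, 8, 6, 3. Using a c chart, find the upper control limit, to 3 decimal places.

c̄ = (4 + 3 + 3 + 4 + 4 + 1 + 1 + 1 + 0 + 8 + 6 + 3) / 12 = 38 / 12 = 3.1667
UCL = c̄ + 3√c̄ = 3.1667 + 3 × √3.1667 = 3.1667 + 3 × 1.7795 = 8.5052

8.505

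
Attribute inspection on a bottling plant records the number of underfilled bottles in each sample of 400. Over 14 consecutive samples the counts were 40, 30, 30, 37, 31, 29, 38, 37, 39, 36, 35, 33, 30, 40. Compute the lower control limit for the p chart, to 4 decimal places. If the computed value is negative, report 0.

0.0444

p̄ = Σdᵢ / (k·n) = 485 / (14 × 400) = 0.08661
LCL = p̄ − 3·√(p̄(1−p̄)/n) = 0.08661 − 3 × 0.01406 = 0.04442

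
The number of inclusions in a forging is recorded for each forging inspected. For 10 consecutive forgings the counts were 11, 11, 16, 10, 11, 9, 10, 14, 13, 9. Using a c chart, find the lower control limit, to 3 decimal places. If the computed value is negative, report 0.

c̄ = (11 + 11 + 16 + 10 + 11 + 9 + 10 + 14 + 13 + 9) / 10 = 114 / 10 = 11.4000
LCL = c̄ − 3√c̄ = 11.4000 − 3 × 3.3764 = 1.2708

1.271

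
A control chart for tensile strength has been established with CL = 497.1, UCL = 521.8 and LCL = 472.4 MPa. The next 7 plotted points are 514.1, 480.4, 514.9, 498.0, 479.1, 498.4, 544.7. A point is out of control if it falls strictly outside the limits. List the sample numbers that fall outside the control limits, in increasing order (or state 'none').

7

Compare each point to [472.4, 521.8]: sample 7 = 544.7 > UCL.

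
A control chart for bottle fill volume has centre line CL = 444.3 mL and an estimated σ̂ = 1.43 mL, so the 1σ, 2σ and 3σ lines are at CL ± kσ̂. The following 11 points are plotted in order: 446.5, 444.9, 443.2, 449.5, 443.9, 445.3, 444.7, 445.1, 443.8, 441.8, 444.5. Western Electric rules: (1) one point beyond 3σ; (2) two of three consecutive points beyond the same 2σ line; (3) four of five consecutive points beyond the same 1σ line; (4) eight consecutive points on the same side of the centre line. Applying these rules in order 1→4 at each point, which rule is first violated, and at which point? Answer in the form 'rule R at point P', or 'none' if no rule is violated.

Zone of each point (C = within 1σ̂, B = 1σ̂–2σ̂, A = 2σ̂–3σ̂, * = beyond 3σ̂; sign = side of CL): 1:+B, 2:+C, 3:-C, 4:+*, 5:-C, 6:+C, 7:+C, 8:+C, 9:-C, 10:-B, 11:+C
Rule 1 (one point beyond the 3σ limits) is satisfied at point 4.

rule 1 at point 4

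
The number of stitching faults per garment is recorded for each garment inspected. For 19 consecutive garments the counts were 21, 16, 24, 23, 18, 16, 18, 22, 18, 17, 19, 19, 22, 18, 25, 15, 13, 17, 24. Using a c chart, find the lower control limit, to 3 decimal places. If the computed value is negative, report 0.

c̄ = (21 + 16 + 24 + 23 + 18 + 16 + 18 + 22 + 18 + 17 + 19 + 19 + 22 + 18 + 25 + 15 + 13 + 17 + 24) / 19 = 365 / 19 = 19.2105
LCL = c̄ − 3√c̄ = 19.2105 − 3 × 4.3830 = 6.0616

6.062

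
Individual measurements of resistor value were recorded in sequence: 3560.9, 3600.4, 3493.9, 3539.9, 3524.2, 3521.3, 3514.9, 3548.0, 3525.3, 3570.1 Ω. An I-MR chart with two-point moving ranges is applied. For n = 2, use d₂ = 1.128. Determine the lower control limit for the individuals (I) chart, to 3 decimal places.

3446.037

X̄ = (3560.9 + 3600.4 + 3493.9 + 3539.9 + 3524.2 + 3521.3 + 3514.9 + 3548.0 + 3525.3 + 3570.1) / 10 = 3539.8900
Moving ranges: 39.5, 106.5, 46.0, 15.7, 2.9, 6.4, 33.1, 22.7, 44.8; M̄R̄ = 317.6000 / 9 = 35.2889
LCL = X̄ − 3·M̄R̄/d₂ = 3539.8900 − 3 × 35.2889 / 1.128 = 3446.0366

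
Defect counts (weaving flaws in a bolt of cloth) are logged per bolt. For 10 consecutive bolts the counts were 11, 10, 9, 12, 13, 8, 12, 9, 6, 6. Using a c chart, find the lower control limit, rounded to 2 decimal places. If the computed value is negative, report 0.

c̄ = (11 + 10 + 9 + 12 + 13 + 8 + 12 + 9 + 6 + 6) / 10 = 96 / 10 = 9.6000
LCL = c̄ − 3√c̄ = 9.6000 − 3 × 3.0984 = 0.3048

0.30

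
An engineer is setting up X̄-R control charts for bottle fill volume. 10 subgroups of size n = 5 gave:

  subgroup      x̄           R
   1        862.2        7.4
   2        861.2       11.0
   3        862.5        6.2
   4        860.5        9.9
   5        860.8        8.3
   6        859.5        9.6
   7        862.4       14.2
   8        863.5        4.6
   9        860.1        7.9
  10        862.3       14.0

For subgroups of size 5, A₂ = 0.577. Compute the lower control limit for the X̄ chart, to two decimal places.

856.13

X̄̄ = (862.2 + 861.2 + 862.5 + 860.5 + 860.8 + 859.5 + 862.4 + 863.5 + 860.1 + 862.3) / 10 = 8615.0000 / 10 = 861.5000
R̄ = (7.4 + 11.0 + 6.2 + 9.9 + 8.3 + 9.6 + 14.2 + 4.6 + 7.9 + 14.0) / 10 = 93.1000 / 10 = 9.3100
LCL = X̄̄ − A₂·R̄ = 861.5000 − 0.577 × 9.3100 = 856.1281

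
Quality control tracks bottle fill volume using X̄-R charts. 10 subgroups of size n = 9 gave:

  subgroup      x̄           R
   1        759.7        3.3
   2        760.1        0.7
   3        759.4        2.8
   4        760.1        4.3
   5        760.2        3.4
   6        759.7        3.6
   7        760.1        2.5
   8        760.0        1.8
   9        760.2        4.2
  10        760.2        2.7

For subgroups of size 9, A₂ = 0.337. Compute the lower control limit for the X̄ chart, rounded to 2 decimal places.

758.98

X̄̄ = (759.7 + 760.1 + 759.4 + 760.1 + 760.2 + 759.7 + 760.1 + 760.0 + 760.2 + 760.2) / 10 = 7599.7000 / 10 = 759.9700
R̄ = (3.3 + 0.7 + 2.8 + 4.3 + 3.4 + 3.6 + 2.5 + 1.8 + 4.2 + 2.7) / 10 = 29.3000 / 10 = 2.9300
LCL = X̄̄ − A₂·R̄ = 759.9700 − 0.337 × 2.9300 = 758.9826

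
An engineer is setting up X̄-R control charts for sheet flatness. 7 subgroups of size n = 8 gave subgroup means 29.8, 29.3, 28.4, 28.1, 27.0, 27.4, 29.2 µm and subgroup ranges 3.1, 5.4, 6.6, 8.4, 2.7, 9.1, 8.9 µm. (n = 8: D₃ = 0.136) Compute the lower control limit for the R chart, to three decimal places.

R̄ = (3.1 + 5.4 + 6.6 + 8.4 + 2.7 + 9.1 + 8.9) / 7 = 44.2000 / 7 = 6.3143
LCL_R = D₃·R̄ = 0.136 × 6.3143 = 0.8587

0.859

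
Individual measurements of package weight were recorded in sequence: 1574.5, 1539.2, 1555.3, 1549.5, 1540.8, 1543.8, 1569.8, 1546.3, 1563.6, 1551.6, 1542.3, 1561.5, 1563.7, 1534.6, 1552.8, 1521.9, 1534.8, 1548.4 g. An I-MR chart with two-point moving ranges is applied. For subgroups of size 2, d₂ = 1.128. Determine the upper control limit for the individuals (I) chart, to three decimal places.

X̄ = (1574.5 + 1539.2 + 1555.3 + 1549.5 + 1540.8 + 1543.8 + 1569.8 + 1546.3 + 1563.6 + 1551.6 + 1542.3 + 1561.5 + 1563.7 + 1534.6 + 1552.8 + 1521.9 + 1534.8 + 1548.4) / 18 = 1549.6889
Moving ranges: 35.3, 16.1, 5.8, 8.7, 3.0, 26.0, 23.5, 17.3, 12.0, 9.3, 19.2, 2.2, 29.1, 18.2, 30.9, 12.9, 13.6; M̄R̄ = 283.1000 / 17 = 16.6529
UCL = X̄ + 3·M̄R̄/d₂ = 1549.6889 + 3 × 16.6529 / 1.128 = 1593.9786

1593.979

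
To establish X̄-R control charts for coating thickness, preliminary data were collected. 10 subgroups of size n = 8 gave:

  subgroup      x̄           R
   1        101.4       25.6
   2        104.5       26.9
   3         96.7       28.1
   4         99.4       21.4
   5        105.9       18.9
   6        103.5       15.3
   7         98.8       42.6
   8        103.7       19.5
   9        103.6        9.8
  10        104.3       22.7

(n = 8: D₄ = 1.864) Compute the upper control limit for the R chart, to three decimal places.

43.021

R̄ = (25.6 + 26.9 + 28.1 + 21.4 + 18.9 + 15.3 + 42.6 + 19.5 + 9.8 + 22.7) / 10 = 230.8000 / 10 = 23.0800
UCL_R = D₄·R̄ = 1.864 × 23.0800 = 43.0211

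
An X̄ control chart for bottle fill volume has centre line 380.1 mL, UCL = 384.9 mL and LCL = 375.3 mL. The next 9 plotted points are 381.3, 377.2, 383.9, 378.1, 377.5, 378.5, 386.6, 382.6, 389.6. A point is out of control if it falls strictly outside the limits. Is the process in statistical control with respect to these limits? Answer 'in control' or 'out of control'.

Compare each point to [375.3, 384.9]: sample 7 = 386.6 > UCL; sample 9 = 389.6 > UCL.

out of control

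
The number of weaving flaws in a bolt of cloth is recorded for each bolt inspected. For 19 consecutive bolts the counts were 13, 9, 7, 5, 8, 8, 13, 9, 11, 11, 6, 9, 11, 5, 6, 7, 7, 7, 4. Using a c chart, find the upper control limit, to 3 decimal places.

c̄ = (13 + 9 + 7 + 5 + 8 + 8 + 13 + 9 + 11 + 11 + 6 + 9 + 11 + 5 + 6 + 7 + 7 + 7 + 4) / 19 = 156 / 19 = 8.2105
UCL = c̄ + 3√c̄ = 8.2105 + 3 × √8.2105 = 8.2105 + 3 × 2.8654 = 16.8067

16.807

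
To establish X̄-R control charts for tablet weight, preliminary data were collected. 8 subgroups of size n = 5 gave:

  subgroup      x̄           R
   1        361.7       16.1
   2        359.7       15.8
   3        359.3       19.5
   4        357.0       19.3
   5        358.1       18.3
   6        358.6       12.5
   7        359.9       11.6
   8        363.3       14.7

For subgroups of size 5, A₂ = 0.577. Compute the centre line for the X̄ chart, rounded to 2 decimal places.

X̄̄ = (361.7 + 359.7 + 359.3 + 357.0 + 358.1 + 358.6 + 359.9 + 363.3) / 8 = 2877.6000 / 8 = 359.7000
CL = X̄̄ = 359.7000

359.70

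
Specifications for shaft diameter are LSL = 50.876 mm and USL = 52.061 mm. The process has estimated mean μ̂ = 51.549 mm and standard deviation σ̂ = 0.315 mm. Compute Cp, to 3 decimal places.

0.627

Cp = (USL − LSL) / (6σ̂) = (52.061 − 50.876) / (6 × 0.315) = 1.1850 / 1.8900 = 0.6270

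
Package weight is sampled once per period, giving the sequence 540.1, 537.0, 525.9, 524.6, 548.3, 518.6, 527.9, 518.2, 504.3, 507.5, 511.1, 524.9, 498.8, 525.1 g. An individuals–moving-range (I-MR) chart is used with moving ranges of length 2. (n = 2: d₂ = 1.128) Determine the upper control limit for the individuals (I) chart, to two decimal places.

X̄ = (540.1 + 537.0 + 525.9 + 524.6 + 548.3 + 518.6 + 527.9 + 518.2 + 504.3 + 507.5 + 511.1 + 524.9 + 498.8 + 525.1) / 14 = 522.3071
Moving ranges: 3.1, 11.1, 1.3, 23.7, 29.7, 9.3, 9.7, 13.9, 3.2, 3.6, 13.8, 26.1, 26.3; M̄R̄ = 174.8000 / 13 = 13.4462
UCL = X̄ + 3·M̄R̄/d₂ = 522.3071 + 3 × 13.4462 / 1.128 = 558.0682

558.07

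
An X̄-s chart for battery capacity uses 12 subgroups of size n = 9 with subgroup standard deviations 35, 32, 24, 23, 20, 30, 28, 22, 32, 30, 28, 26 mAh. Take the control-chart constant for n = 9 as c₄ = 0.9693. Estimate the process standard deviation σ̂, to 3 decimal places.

28.371

s̄ = (35 + 32 + 24 + 23 + 20 + 30 + 28 + 22 + 32 + 30 + 28 + 26) / 12 = 27.5000
σ̂ = s̄ / c₄ = 27.5000 / 0.9693 = 28.3710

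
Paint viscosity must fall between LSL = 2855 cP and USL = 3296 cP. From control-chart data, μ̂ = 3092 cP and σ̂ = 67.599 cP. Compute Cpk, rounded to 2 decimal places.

1.01

Cpu = (USL − μ̂) / (3σ̂) = (3296 − 3092) / (3 × 67.599) = 1.0059; Cpl = (μ̂ − LSL) / (3σ̂) = (3092 − 2855) / (3 × 67.599) = 1.1687; Cpk = min(Cpu, Cpl) = 1.0059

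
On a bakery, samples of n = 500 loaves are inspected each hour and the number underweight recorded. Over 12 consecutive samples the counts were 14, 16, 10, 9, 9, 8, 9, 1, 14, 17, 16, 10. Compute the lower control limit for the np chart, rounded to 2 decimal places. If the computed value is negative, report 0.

p̄ = Σdᵢ / (k·n) = 133 / (12 × 500) = 0.02217
LCL = np̄ − 3·√(np̄(1−p̄)) = 11.0833 − 3 × 3.2921 = 1.2072

1.21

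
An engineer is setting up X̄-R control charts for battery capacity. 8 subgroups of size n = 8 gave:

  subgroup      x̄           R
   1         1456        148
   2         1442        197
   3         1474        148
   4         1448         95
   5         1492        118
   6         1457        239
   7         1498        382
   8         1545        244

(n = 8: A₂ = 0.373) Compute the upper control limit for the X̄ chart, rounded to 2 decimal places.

X̄̄ = (1456 + 1442 + 1474 + 1448 + 1492 + 1457 + 1498 + 1545) / 8 = 11812.0000 / 8 = 1476.5000
R̄ = (148 + 197 + 148 + 95 + 118 + 239 + 382 + 244) / 8 = 1571.0000 / 8 = 196.3750
UCL = X̄̄ + A₂·R̄ = 1476.5000 + 0.373 × 196.3750 = 1549.7479

1549.75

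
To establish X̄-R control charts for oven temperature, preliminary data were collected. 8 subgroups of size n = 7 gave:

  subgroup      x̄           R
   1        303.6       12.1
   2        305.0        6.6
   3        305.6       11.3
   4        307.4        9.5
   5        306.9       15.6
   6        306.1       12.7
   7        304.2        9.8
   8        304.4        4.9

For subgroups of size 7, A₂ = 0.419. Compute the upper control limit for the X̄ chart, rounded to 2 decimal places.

X̄̄ = (303.6 + 305.0 + 305.6 + 307.4 + 306.9 + 306.1 + 304.2 + 304.4) / 8 = 2443.2000 / 8 = 305.4000
R̄ = (12.1 + 6.6 + 11.3 + 9.5 + 15.6 + 12.7 + 9.8 + 4.9) / 8 = 82.5000 / 8 = 10.3125
UCL = X̄̄ + A₂·R̄ = 305.4000 + 0.419 × 10.3125 = 309.7209

309.72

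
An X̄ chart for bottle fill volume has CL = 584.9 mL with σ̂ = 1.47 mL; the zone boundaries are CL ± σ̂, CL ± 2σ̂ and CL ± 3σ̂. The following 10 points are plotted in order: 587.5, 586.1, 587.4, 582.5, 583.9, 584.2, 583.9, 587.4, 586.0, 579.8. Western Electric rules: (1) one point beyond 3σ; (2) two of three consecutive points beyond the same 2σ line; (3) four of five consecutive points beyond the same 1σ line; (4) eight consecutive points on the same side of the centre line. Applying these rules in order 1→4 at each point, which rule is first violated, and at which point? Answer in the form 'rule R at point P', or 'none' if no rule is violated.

Zone of each point (C = within 1σ̂, B = 1σ̂–2σ̂, A = 2σ̂–3σ̂, * = beyond 3σ̂; sign = side of CL): 1:+B, 2:+C, 3:+B, 4:-B, 5:-C, 6:-C, 7:-C, 8:+B, 9:+C, 10:-*
Rule 1 (one point beyond the 3σ limits) is satisfied at point 10.

rule 1 at point 10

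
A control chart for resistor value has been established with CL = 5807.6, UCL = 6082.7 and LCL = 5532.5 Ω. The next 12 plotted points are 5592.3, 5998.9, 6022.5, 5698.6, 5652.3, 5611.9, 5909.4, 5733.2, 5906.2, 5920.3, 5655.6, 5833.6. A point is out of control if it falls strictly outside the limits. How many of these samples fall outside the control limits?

0

All 12 points lie within [5532.5, 6082.7].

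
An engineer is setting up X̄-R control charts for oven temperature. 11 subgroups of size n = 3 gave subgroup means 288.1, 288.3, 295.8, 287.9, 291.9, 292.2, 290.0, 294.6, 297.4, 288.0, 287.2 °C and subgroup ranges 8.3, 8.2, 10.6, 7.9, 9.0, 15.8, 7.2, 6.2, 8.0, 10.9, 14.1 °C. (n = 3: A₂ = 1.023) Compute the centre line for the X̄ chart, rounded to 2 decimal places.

X̄̄ = (288.1 + 288.3 + 295.8 + 287.9 + 291.9 + 292.2 + 290.0 + 294.6 + 297.4 + 288.0 + 287.2) / 11 = 3201.4000 / 11 = 291.0364
CL = X̄̄ = 291.0364

291.04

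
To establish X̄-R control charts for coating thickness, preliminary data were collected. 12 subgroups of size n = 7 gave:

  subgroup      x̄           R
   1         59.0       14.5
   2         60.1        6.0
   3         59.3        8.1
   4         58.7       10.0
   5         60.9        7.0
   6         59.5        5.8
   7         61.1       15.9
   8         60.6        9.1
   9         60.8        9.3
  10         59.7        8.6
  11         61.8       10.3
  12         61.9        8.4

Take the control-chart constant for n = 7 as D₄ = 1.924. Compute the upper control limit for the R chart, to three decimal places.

R̄ = (14.5 + 6.0 + 8.1 + 10.0 + 7.0 + 5.8 + 15.9 + 9.1 + 9.3 + 8.6 + 10.3 + 8.4) / 12 = 113.0000 / 12 = 9.4167
UCL_R = D₄·R̄ = 1.924 × 9.4167 = 18.1177

18.118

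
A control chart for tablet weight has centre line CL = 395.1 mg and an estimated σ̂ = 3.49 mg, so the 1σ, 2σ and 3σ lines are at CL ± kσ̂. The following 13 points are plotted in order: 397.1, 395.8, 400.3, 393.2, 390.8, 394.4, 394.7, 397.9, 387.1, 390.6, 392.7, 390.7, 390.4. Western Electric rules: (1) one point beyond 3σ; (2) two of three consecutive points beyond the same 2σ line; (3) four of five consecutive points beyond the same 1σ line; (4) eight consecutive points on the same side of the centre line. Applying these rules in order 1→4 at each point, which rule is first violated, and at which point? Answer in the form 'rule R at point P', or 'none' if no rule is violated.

Zone of each point (C = within 1σ̂, B = 1σ̂–2σ̂, A = 2σ̂–3σ̂, * = beyond 3σ̂; sign = side of CL): 1:+C, 2:+C, 3:+B, 4:-C, 5:-B, 6:-C, 7:-C, 8:+C, 9:-A, 10:-B, 11:-C, 12:-B, 13:-B
Rule 3 (four of five consecutive points beyond the same 1σ limit) is satisfied at point 13.

rule 3 at point 13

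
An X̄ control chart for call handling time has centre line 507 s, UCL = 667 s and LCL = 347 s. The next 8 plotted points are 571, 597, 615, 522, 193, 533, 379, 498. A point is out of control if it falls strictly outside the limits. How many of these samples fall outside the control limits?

1

Compare each point to [347, 667]: sample 5 = 193 < LCL.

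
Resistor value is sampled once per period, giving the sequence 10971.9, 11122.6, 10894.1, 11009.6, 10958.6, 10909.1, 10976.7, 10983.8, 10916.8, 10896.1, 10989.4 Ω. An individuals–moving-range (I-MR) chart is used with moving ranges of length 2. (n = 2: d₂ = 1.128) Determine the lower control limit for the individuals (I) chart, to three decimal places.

X̄ = (10971.9 + 11122.6 + 10894.1 + 11009.6 + 10958.6 + 10909.1 + 10976.7 + 10983.8 + 10916.8 + 10896.1 + 10989.4) / 11 = 10966.2455
Moving ranges: 150.7, 228.5, 115.5, 51.0, 49.5, 67.6, 7.1, 67.0, 20.7, 93.3; M̄R̄ = 850.9000 / 10 = 85.0900
LCL = X̄ − 3·M̄R̄/d₂ = 10966.2455 − 3 × 85.0900 / 1.128 = 10739.9423

10739.942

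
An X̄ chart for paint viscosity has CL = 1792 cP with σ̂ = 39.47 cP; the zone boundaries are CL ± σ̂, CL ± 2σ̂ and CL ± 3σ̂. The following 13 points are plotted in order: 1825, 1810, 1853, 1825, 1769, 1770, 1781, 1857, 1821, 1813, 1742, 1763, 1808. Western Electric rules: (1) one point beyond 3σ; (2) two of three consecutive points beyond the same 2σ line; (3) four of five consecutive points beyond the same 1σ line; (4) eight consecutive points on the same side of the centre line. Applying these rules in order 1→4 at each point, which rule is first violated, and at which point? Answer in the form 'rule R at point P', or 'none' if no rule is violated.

none

Zone of each point (C = within 1σ̂, B = 1σ̂–2σ̂, A = 2σ̂–3σ̂, * = beyond 3σ̂; sign = side of CL): 1:+C, 2:+C, 3:+B, 4:+C, 5:-C, 6:-C, 7:-C, 8:+B, 9:+C, 10:+C, 11:-B, 12:-C, 13:+C
No rule fires across all 13 points.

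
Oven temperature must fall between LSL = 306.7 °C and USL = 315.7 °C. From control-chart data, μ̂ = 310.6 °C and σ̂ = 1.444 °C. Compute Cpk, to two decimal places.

0.90

Cpu = (USL − μ̂) / (3σ̂) = (315.7 − 310.6) / (3 × 1.444) = 1.1773; Cpl = (μ̂ − LSL) / (3σ̂) = (310.6 − 306.7) / (3 × 1.444) = 0.9003; Cpk = min(Cpu, Cpl) = 0.9003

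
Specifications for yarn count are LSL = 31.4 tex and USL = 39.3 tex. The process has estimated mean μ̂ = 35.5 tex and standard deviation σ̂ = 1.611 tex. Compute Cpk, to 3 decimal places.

Cpu = (USL − μ̂) / (3σ̂) = (39.3 − 35.5) / (3 × 1.611) = 0.7863; Cpl = (μ̂ − LSL) / (3σ̂) = (35.5 − 31.4) / (3 × 1.611) = 0.8483; Cpk = min(Cpu, Cpl) = 0.7863

0.786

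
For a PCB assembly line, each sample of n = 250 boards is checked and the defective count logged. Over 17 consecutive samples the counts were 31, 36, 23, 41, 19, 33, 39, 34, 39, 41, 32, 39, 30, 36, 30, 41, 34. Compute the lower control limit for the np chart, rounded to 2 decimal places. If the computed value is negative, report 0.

p̄ = Σdᵢ / (k·n) = 578 / (17 × 250) = 0.13600
LCL = np̄ − 3·√(np̄(1−p̄)) = 34.0000 − 3 × 5.4200 = 17.7401

17.74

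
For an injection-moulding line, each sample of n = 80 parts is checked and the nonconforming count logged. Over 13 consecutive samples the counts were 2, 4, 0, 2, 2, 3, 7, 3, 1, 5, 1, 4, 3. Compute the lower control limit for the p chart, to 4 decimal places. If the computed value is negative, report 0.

0.0000

p̄ = Σdᵢ / (k·n) = 37 / (13 × 80) = 0.03558
LCL = p̄ − 3·√(p̄(1−p̄)/n) = 0.03558 − 3 × 0.02071 = -0.02655 → 0 (negative, so LCL = 0)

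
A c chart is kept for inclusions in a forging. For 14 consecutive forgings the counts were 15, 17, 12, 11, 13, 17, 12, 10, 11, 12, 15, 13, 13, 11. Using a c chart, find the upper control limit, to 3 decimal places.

23.817

c̄ = (15 + 17 + 12 + 11 + 13 + 17 + 12 + 10 + 11 + 12 + 15 + 13 + 13 + 11) / 14 = 182 / 14 = 13.0000
UCL = c̄ + 3√c̄ = 13.0000 + 3 × √13.0000 = 13.0000 + 3 × 3.6056 = 23.8167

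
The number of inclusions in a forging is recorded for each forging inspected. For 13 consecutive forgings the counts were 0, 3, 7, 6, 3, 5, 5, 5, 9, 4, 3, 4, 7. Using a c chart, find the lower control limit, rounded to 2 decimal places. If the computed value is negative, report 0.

c̄ = (0 + 3 + 7 + 6 + 3 + 5 + 5 + 5 + 9 + 4 + 3 + 4 + 7) / 13 = 61 / 13 = 4.6923
LCL = c̄ − 3√c̄ = 4.6923 − 3 × 2.1662 = -1.8062 → 0 (cannot be negative)

0.00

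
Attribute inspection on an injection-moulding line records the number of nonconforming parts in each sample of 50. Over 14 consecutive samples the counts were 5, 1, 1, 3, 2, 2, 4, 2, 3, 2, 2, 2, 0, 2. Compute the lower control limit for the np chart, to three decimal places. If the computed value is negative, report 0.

p̄ = Σdᵢ / (k·n) = 31 / (14 × 50) = 0.04429
LCL = np̄ − 3·√(np̄(1−p̄)) = 2.2143 − 3 × 1.4547 = -2.1499 → 0 (negative, so LCL = 0)

0.000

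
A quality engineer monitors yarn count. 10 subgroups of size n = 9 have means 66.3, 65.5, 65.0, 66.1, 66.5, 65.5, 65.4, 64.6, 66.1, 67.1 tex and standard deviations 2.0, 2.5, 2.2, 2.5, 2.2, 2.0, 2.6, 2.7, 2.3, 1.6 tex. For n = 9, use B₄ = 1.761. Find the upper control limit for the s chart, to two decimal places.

3.98

s̄ = (2.0 + 2.5 + 2.2 + 2.5 + 2.2 + 2.0 + 2.6 + 2.7 + 2.3 + 1.6) / 10 = 2.2600
UCL_s = B₄·s̄ = 1.761 × 2.2600 = 3.9799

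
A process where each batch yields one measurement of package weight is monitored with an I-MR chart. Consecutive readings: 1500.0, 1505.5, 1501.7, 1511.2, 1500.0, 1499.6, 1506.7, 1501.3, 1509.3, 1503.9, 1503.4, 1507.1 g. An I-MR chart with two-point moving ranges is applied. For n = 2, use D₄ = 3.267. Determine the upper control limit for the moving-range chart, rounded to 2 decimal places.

17.97

Moving ranges: 5.5, 3.8, 9.5, 11.2, 0.4, 7.1, 5.4, 8.0, 5.4, 0.5, 3.7; M̄R̄ = 60.5000 / 11 = 5.5000
UCL_MR = D₄·M̄R̄ = 3.267 × 5.5000 = 17.9685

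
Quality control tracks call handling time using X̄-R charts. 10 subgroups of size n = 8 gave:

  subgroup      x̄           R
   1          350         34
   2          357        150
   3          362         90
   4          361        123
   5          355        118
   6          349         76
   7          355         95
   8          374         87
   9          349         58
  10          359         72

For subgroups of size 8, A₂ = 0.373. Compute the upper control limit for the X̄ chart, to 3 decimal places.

390.782

X̄̄ = (350 + 357 + 362 + 361 + 355 + 349 + 355 + 374 + 349 + 359) / 10 = 3571.0000 / 10 = 357.1000
R̄ = (34 + 150 + 90 + 123 + 118 + 76 + 95 + 87 + 58 + 72) / 10 = 903.0000 / 10 = 90.3000
UCL = X̄̄ + A₂·R̄ = 357.1000 + 0.373 × 90.3000 = 390.7819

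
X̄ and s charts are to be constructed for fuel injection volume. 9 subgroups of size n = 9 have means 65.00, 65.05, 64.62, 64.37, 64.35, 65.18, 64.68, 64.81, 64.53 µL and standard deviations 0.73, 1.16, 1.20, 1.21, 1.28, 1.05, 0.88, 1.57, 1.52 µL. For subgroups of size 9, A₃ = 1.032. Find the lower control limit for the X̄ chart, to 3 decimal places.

X̄̄ = (65.00 + 65.05 + 64.62 + 64.37 + 64.35 + 65.18 + 64.68 + 64.81 + 64.53) / 9 = 64.7322
s̄ = (0.73 + 1.16 + 1.20 + 1.21 + 1.28 + 1.05 + 0.88 + 1.57 + 1.52) / 9 = 1.1778
LCL = X̄̄ − A₃·s̄ = 64.7322 − 1.032 × 1.1778 = 63.5168

63.517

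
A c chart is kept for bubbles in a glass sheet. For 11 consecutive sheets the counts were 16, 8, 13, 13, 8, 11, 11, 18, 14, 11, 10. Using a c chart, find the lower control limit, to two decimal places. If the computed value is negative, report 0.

1.66

c̄ = (16 + 8 + 13 + 13 + 8 + 11 + 11 + 18 + 14 + 11 + 10) / 11 = 133 / 11 = 12.0909
LCL = c̄ − 3√c̄ = 12.0909 − 3 × 3.4772 = 1.6593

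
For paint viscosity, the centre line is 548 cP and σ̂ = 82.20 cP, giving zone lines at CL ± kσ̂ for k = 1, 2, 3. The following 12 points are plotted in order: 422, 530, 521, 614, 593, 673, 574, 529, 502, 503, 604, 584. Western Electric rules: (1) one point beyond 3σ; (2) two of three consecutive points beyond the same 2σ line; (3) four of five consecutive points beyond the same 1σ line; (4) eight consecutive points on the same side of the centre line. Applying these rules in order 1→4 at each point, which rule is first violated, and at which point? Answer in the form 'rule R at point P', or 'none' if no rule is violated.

Zone of each point (C = within 1σ̂, B = 1σ̂–2σ̂, A = 2σ̂–3σ̂, * = beyond 3σ̂; sign = side of CL): 1:-B, 2:-C, 3:-C, 4:+C, 5:+C, 6:+B, 7:+C, 8:-C, 9:-C, 10:-C, 11:+C, 12:+C
No rule fires across all 12 points.

none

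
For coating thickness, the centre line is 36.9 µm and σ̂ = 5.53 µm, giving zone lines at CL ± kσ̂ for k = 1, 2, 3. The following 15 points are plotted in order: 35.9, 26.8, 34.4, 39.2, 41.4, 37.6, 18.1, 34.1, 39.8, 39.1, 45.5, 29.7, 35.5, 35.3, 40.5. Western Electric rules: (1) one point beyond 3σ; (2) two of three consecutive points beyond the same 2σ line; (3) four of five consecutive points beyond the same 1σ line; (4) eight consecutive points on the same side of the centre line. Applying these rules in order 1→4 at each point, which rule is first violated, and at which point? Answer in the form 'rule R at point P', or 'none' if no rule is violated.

rule 1 at point 7

Zone of each point (C = within 1σ̂, B = 1σ̂–2σ̂, A = 2σ̂–3σ̂, * = beyond 3σ̂; sign = side of CL): 1:-C, 2:-B, 3:-C, 4:+C, 5:+C, 6:+C, 7:-*, 8:-C, 9:+C, 10:+C, 11:+B, 12:-B, 13:-C, 14:-C, 15:+C
Rule 1 (one point beyond the 3σ limits) is satisfied at point 7.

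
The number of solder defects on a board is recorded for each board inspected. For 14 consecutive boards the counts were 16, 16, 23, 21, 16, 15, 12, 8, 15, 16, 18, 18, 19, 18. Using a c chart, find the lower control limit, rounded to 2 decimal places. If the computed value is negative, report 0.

c̄ = (16 + 16 + 23 + 21 + 16 + 15 + 12 + 8 + 15 + 16 + 18 + 18 + 19 + 18) / 14 = 231 / 14 = 16.5000
LCL = c̄ − 3√c̄ = 16.5000 − 3 × 4.0620 = 4.3139

4.31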